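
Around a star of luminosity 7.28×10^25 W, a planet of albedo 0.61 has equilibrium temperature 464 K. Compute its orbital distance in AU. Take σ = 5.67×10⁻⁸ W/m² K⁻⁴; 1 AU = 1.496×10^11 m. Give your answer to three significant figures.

Energy balance gives S = 4σT⁴/(1−α) = 26960 W/m².
From L = 4πd²S, d = √(7.28×10^25/(4π·26960)) = 1.466×10^10 m = 0.09800 AU.

0.0980 AU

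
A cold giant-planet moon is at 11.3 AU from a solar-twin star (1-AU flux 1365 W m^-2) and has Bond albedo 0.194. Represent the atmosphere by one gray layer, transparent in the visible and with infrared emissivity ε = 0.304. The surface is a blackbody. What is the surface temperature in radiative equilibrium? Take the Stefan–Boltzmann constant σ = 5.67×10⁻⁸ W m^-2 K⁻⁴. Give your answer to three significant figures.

By the inverse-square law, S = 1365/11.3² = 10.69 W m^-2.
At the top of the atmosphere, σT_e⁴ = S(1−α)/4 = 2.154 W m^-2, giving T_e = 78.51 K.
Surface balance with a leaky layer gives σT_s⁴ = σT_e⁴·2/(2−ε), so T_s = T_e·[2/(2−0.304)]^(1/4) = 81.81 K.

81.8 kelvin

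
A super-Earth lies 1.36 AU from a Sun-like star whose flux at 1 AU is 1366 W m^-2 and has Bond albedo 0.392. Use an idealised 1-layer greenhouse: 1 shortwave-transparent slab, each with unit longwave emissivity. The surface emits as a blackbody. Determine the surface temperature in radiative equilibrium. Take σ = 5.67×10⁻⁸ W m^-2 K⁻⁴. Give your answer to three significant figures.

Flux at the orbit: S = 1366/(1.36)² = 738.5 W m^-2.
The effective emission temperature is T_e = [S(1−α)/(4σ)]^¼ = 210.9 K.
For an N-layer opaque stack, T_s⁴ = (N+1)T_e⁴, hence T_s = (2)^(1/4)×210.9 K = 250.9 K.

251 K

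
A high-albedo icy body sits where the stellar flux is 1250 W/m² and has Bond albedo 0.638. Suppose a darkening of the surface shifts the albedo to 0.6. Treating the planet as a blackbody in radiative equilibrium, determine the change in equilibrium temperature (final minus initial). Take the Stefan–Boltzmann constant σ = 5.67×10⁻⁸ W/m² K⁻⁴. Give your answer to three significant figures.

Initial: T₁ = [S(1−0.638)/(4σ)]^(1/4) = 211.3 K.
After:  T₂ = [1250·0.4/(4σ)]^(1/4) = 216.7 K.
ΔT = T₂ − T₁ = 5.341 K.

5.34 K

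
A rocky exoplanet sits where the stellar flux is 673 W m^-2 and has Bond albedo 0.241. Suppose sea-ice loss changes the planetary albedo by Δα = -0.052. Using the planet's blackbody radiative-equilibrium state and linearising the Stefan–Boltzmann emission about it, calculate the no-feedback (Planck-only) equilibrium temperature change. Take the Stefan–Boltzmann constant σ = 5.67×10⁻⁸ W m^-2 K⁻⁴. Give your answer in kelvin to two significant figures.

3.7 kelvin

Unperturbed T_e = [673.0·(1−0.241)/(4σ)]^¼ = 217.8 K.
ΔF = −(S/4)Δα = −(673.0/4)×(-0.052) = 8.749 W m^-2.
Linearising σT⁴ gives d(σT⁴)/dT = 4σT_e³ = 2.345 W m^-2 per K.
Hence the no-feedback warming is ΔF/(4σT_e³) = 3.73 K.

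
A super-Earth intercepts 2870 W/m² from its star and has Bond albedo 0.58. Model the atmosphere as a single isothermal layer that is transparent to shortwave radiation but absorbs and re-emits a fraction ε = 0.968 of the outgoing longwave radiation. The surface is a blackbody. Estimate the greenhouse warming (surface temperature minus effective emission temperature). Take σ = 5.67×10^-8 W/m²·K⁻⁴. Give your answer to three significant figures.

48.6 K

Effective emission temperature (TOA balance): σT_e⁴ = S(1−α)/4 = 301.4 W/m² → T_e = 270.0 K.
The surface balance (absorbed SW + ε·downward IR = σT_s⁴) with T_a⁴ = T_s⁴/2 reduces to T_s = T_e·[2/(2−ε)]^¼ = 318.6 K.
T_s − T_e = 318.6 − 270.0 = 48.57 K.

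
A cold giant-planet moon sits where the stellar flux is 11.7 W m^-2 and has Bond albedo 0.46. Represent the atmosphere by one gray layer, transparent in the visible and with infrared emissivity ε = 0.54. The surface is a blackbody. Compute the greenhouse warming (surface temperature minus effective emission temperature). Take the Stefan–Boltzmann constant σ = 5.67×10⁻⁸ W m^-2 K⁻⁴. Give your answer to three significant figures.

The planet radiates to space at T_e = [S(1−α)/(4σ)]^(1/4) = 72.65 K.
The surface balance (absorbed SW + ε·downward IR = σT_s⁴) with T_a⁴ = T_s⁴/2 reduces to T_s = T_e·[2/(2−ε)]^¼ = 78.60 K.
Greenhouse warming: T_s − T_e = 5.947 K.

5.95 kelvin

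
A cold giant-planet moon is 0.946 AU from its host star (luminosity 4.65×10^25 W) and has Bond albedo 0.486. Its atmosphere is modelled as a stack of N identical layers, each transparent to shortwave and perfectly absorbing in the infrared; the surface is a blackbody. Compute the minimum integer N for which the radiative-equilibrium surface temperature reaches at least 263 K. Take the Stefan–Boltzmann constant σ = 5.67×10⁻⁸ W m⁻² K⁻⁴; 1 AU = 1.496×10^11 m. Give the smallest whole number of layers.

11

d = 0.946 × 1.496×10^11 m = 1.415×10^11 m.
Spreading L over a sphere of radius d: S = 4.65×10^25/(4π·1.42×10^11²) = 184.8 W m⁻².
Top-of-atmosphere balance: σT_e⁴ = S(1−α)/4 = 23.74 W m⁻² → T_e = 143.0 K.
Since T_s⁴ = (N+1)T_e⁴, we need N ≥ (T_s/T_e)⁴ − 1 = 10.426.
Rounding up, N = 11.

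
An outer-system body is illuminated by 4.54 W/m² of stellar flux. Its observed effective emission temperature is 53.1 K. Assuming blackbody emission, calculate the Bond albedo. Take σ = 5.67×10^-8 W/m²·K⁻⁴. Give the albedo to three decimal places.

0.603

Energy balance: S(1−α)/4 = σT⁴, so 1−α = 4σT⁴/S.
4σT⁴ = 4·5.67×10⁻⁸·(53.1)⁴ = 1.803 W/m².
Hence α = 1 − 1.803/4.540 = 0.6028.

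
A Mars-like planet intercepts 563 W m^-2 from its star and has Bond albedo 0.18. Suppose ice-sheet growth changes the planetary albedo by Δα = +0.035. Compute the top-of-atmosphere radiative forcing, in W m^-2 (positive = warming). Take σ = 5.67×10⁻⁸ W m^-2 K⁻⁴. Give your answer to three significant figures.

The change in absorbed flux is Δ[S(1−α)/4] = −SΔα/4 = -4.926 W m^-2.

-4.93 W m^-2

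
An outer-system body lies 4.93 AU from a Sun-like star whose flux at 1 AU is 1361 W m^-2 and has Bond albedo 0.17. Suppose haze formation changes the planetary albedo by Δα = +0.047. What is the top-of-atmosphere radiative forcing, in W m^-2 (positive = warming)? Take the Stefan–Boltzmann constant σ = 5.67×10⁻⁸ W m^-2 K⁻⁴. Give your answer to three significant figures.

Irradiance scales as 1/d², so S = 1361 W m^-2 × (1/4.93)² = 56.00 W m^-2.
TOA radiative forcing: ΔF = −S·Δα/4 = −56.00·(+0.047)/4 = -0.6580 W m^-2.

-0.658 W m^-2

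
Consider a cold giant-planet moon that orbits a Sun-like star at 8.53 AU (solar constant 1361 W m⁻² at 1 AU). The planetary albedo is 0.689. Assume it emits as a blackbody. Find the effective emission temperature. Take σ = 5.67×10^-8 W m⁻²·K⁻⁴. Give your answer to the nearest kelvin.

Flux at the orbit: S = 1361/(8.53)² = 18.71 W m⁻².
The planet absorbs (1−α)S over its disc πR² and re-emits over 4πR², so the mean absorbed flux is (1−0.689)·18.71/4 = 1.454 W m⁻².
Set σT⁴ = 1.454 → T = (1.454/σ)^(1/4) = 71.17 K.

71 K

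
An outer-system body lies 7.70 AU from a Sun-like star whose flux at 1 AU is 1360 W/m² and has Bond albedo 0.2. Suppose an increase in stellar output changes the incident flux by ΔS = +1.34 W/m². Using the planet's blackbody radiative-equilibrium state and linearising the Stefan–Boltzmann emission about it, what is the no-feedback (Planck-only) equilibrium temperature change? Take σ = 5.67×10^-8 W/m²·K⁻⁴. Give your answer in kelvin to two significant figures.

1.4 K

Flux at the orbit: S = 1360/(7.70)² = 22.94 W/m².
The baseline emission temperature is T_e = 94.84 K.
ΔF = Δ[S(1−α)]/4 = (1−0.2)·+1.34/4 = 0.2680 W/m².
The Planck feedback parameter is 4σT_e³ = 0.1935 W/m²/K.
ΔT₀ = ΔF/λ_P = 0.2680/0.1935 = 1.39 K.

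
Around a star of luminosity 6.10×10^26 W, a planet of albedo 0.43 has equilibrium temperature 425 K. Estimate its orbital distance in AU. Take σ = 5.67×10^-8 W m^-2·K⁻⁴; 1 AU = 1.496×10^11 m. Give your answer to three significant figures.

Energy balance gives S = 4σT⁴/(1−α) = 12980 W m^-2.
S = L/(4πd²) → d = √(L/4πS) = √(6.10×10^26/(4π·12980)) = 6.115×10^10 m = 0.4088 AU.

0.409 AU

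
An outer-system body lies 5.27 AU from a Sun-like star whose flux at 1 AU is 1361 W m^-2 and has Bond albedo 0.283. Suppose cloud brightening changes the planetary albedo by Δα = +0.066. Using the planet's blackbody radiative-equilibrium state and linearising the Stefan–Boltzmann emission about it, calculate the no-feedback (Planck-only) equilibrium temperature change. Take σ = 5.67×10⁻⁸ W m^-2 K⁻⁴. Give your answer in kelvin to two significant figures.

By the inverse-square law, S = 1361/5.27² = 49.00 W m^-2.
Unperturbed T_e = [49.00·(1−0.283)/(4σ)]^¼ = 111.6 K.
TOA radiative forcing: ΔF = −S·Δα/4 = −49.00·(+0.066)/4 = -0.8086 W m^-2.
The Planck feedback parameter is 4σT_e³ = 0.3149 W m^-2/K.
ΔT₀ = ΔF/λ_P = -0.8086/0.3149 = -2.57 K.

-2.6 kelvin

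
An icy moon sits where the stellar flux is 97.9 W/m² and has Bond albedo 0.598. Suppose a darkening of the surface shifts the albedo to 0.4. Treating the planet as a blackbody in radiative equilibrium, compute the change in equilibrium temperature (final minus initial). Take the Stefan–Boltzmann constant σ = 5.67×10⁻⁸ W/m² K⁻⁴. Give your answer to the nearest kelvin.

Before: T₁ = [97.90·0.402/(4σ)]^(1/4) = 114.8 K.
After:  T₂ = [97.90·0.6/(4σ)]^(1/4) = 126.9 K.
ΔT = T₂ − T₁ = 12.09 K.

12 K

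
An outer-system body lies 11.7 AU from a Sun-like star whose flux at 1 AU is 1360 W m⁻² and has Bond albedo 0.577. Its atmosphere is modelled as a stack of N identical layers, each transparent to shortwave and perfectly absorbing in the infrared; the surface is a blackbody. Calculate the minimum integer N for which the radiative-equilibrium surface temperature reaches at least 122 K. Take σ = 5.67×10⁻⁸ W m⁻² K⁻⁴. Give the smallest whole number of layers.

11

Flux at the orbit: S = 1360/(11.7)² = 9.935 W m⁻².
Top-of-atmosphere balance: σT_e⁴ = S(1−α)/4 = 1.051 W m⁻² → T_e = 65.61 K.
T_s = (N+1)^(1/4)·T_e ≥ 122 K requires N+1 ≥ (T_s/T_e)⁴ = (122/65.61)⁴ = 11.956.
The minimum whole number is N = 11.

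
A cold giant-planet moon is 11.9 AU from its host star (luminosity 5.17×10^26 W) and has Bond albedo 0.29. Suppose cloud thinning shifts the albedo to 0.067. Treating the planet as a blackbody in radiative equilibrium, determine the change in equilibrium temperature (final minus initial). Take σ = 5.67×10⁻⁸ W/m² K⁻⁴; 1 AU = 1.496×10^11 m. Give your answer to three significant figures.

5.64 kelvin

d = 11.9 × 1.496×10^11 m = 1.780×10^12 m.
S = L/(4πd²) = 12.98 W/m².
With α = 0.29, T₁ = 79.84 K.
With α = 0.067, T₂ = 85.49 K.
ΔT = T₂ − T₁ = 5.643 K.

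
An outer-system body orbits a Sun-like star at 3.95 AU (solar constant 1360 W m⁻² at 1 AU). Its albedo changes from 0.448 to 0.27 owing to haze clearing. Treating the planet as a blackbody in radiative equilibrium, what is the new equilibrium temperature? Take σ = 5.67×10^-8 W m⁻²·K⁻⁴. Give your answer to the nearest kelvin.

129 K

Flux at the orbit: S = 1360/(3.95)² = 87.17 W m⁻².
New equilibrium: T₂ = [(1−0.27)·87.17/(4σ)]^(1/4) = 129.4 K.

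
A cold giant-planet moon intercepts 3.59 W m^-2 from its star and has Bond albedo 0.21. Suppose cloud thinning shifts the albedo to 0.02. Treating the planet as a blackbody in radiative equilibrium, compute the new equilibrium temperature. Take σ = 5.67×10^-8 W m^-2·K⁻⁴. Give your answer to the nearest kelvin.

63 K

With the new albedo, S(1−α₂)/4 = 0.8795 W m^-2, so T₂ = 62.76 K.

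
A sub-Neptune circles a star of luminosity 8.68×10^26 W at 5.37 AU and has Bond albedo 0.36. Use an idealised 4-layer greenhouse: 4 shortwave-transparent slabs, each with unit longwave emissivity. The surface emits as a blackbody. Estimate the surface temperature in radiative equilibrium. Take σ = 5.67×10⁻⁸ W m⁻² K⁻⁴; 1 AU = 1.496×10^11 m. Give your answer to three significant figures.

d = 5.37 × 1.496×10^11 m = 8.034×10^11 m.
S = L/(4πd²) = 107.0 W m⁻².
The effective emission temperature is T_e = [S(1−α)/(4σ)]^¼ = 131.8 K.
With N = 4 opaque layers, T_s = (N+1)^(1/4)·T_e = 5^(1/4)·131.8 = 197.1 K.

197 K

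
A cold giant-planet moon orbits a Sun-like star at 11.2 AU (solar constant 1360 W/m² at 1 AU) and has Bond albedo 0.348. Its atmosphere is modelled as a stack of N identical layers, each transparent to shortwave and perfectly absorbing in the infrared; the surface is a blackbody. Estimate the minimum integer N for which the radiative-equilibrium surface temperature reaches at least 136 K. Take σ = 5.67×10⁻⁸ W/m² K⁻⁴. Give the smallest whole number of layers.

10

By the inverse-square law, S = 1360/11.2² = 10.84 W/m².
OLR = S(1−α)/4 = 1.767 W/m²; the top layer radiates at T_e = 74.72 K.
Need (N+1)T_e⁴ ≥ T_s⁴, i.e. N+1 ≥ (136/74.72)⁴ = 10.976.
So N ≥ 9.976; the smallest integer is N = 10.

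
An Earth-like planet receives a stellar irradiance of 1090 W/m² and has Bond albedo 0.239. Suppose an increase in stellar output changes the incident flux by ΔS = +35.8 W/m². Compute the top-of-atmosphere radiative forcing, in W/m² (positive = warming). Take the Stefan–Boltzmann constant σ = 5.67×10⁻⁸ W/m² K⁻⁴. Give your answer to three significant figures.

Only a fraction (1−α) is absorbed and it's spread over 4πR², so ΔF = (1−α)ΔS/4 = 6.811 W/m².

6.81 W/m²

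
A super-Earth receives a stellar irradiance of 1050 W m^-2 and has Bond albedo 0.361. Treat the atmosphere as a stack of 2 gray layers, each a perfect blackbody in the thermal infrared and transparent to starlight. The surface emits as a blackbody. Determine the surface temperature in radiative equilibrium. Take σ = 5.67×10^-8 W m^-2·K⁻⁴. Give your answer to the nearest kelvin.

307 kelvin

OLR = S(1−α)/4 = 167.7 W m^-2; the top layer radiates at T_e = 233.2 K.
Layer-by-layer balance gives σT_s⁴ = (N+1)σT_e⁴, so T_s = 3^¼·233.2 = 306.9 K.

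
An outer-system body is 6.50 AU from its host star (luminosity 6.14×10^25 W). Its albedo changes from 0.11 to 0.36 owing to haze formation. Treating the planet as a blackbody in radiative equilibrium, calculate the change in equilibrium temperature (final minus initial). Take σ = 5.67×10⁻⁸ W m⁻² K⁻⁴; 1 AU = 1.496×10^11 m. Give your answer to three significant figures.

-5.31 kelvin

d = 6.50 × 1.496×10^11 m = 9.724×10^11 m.
S = L/(4πd²) = 5.167 W m⁻².
With α = 0.11, T₁ = 67.10 K.
After:  T₂ = [5.167·0.64/(4σ)]^(1/4) = 61.79 K.
Change: 61.79 − 67.10 = -5.310 K.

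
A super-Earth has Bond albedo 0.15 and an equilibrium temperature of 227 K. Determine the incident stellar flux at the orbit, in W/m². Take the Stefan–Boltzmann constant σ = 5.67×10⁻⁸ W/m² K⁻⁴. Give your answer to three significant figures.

Invert the energy balance for S: S = 4σT⁴/(1−α).
σT⁴ = 5.67×10⁻⁸·(227)⁴ = 150.6 W/m².
S = 4·150.6/0.85 = 708.5 W/m².

708 W/m²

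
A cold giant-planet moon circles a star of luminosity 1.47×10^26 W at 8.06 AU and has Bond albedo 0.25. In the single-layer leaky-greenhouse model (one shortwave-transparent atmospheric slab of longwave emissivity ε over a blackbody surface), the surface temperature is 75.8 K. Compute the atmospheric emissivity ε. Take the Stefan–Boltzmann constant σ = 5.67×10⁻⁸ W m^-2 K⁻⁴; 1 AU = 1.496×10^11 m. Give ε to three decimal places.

d = 8.06 × 1.496×10^11 m = 1.206×10^12 m.
Flux at the orbit: S = L/(4πd²) = 1.47×10^26/(4π·(1.21×10^12)²) = 8.046 W m^-2.
TOA balance gives T_e = 71.82 K.
Since (2−ε)/2 = (T_e/T_s)⁴ = 0.8060, ε = 0.3881.

0.388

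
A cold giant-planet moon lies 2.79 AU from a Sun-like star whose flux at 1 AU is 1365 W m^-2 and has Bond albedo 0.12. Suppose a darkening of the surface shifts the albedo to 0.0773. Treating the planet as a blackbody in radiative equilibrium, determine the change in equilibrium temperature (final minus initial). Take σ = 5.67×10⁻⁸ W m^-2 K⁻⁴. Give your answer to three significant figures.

1.92 K

By the inverse-square law, S = 1365/2.79² = 175.4 W m^-2.
Before: T₁ = [175.4·0.88/(4σ)]^(1/4) = 161.5 K.
With α = 0.0773, T₂ = 163.4 K.
Change: 163.4 − 161.5 = 1.925 K.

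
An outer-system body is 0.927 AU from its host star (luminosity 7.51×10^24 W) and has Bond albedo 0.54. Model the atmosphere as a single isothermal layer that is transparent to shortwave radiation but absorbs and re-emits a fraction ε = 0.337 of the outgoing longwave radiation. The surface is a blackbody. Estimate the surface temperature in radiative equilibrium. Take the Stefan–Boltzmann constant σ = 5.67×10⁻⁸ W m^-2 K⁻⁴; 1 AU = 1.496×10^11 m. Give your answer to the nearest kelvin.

Orbital distance: d = 0.927 AU = 1.387×10^11 m.
S = L/(4πd²) = 31.07 W m^-2.
Effective emission temperature (TOA balance): σT_e⁴ = S(1−α)/4 = 3.574 W m^-2 → T_e = 89.10 K.
Surface balance with a leaky layer gives σT_s⁴ = σT_e⁴·2/(2−ε), so T_s = T_e·[2/(2−0.337)]^(1/4) = 93.31 K.

93 kelvin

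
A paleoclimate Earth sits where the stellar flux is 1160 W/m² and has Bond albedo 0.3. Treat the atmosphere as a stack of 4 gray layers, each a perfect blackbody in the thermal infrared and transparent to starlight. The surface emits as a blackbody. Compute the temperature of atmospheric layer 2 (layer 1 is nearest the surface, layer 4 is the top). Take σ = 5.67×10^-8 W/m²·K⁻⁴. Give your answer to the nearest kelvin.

322 kelvin

OLR = S(1−α)/4 = 203.0 W/m²; the top layer radiates at T_e = 244.6 K.
The net upward flux σT_e⁴ is constant between every pair of levels, so T_k⁴ = (N+1−k)T_e⁴.
T_2 = (3)^(1/4)·244.6 = 321.9 K.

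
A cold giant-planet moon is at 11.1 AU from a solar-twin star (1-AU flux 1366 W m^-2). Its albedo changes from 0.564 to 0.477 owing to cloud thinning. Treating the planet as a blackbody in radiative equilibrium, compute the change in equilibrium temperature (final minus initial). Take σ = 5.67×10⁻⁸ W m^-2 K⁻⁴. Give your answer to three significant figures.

3.16 K

Flux at the orbit: S = 1366/(11.1)² = 11.09 W m^-2.
Initial: T₁ = [S(1−0.564)/(4σ)]^(1/4) = 67.95 K.
After:  T₂ = [11.09·0.523/(4σ)]^(1/4) = 71.11 K.
ΔT = T₂ − T₁ = 3.162 K.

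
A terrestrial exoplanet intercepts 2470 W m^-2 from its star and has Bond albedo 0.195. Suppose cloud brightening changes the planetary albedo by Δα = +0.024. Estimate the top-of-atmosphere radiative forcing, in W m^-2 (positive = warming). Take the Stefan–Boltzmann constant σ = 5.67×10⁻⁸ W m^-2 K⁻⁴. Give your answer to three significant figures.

-14.8 W m^-2

TOA radiative forcing: ΔF = −S·Δα/4 = −2470·(+0.024)/4 = -14.82 W m^-2.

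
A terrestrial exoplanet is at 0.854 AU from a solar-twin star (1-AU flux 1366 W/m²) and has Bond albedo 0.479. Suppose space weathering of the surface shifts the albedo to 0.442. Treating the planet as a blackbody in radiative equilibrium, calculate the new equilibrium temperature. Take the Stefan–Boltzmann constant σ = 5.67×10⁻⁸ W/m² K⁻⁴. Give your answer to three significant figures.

Flux at the orbit: S = 1366/(0.854)² = 1873 W/m².
T₂ = [S(1−α₂)/(4σ)]^(1/4) = [1873·0.558/(4σ)]^(1/4) = 260.5 K.

261 K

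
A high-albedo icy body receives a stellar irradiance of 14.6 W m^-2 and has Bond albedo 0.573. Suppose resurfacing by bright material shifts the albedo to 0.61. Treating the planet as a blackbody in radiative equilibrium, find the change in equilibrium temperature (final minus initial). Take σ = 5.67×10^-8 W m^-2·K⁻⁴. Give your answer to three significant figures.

-1.62 K

Before: T₁ = [14.60·0.427/(4σ)]^(1/4) = 72.41 K.
Final:   T₂ = [S(1−0.61)/(4σ)]^(1/4) = 70.79 K.
ΔT = T₂ − T₁ = -1.622 K.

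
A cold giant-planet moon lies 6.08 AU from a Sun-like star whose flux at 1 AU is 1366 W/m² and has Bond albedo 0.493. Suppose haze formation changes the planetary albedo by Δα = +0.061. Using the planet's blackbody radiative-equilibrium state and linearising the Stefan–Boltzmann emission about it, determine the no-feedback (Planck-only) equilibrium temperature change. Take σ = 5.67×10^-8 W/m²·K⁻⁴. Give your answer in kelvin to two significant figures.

Irradiance scales as 1/d², so S = 1366 W/m² × (1/6.08)² = 36.95 W/m².
Reference equilibrium: T_e = [S(1−α)/(4σ)]^(1/4) = 95.33 K.
TOA radiative forcing: ΔF = −S·Δα/4 = −36.95·(+0.061)/4 = -0.5635 W/m².
The Planck feedback parameter is 4σT_e³ = 0.1965 W/m²/K.
ΔT₀ = ΔF/λ_P = -0.5635/0.1965 = -2.87 K.

-2.9 K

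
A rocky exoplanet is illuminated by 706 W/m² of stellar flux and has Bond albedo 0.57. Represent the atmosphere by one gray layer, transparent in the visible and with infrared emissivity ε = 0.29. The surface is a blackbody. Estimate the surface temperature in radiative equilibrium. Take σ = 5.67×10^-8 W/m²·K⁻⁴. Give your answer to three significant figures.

Effective emission temperature (TOA balance): σT_e⁴ = S(1−α)/4 = 75.90 W/m² → T_e = 191.3 K.
For a single slab of emissivity ε, T_s⁴ = 2T_e⁴/(2−ε); thus T_s = 191.3·(1.17)^(1/4) = 198.9 K.

199 kelvin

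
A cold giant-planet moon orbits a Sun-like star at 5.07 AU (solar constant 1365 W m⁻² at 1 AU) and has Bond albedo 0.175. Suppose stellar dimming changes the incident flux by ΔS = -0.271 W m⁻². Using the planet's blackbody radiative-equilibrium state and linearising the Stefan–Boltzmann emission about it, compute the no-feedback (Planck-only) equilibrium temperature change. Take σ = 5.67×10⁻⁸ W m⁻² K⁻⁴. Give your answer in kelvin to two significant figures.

-0.15 K

Flux at the orbit: S = 1365/(5.07)² = 53.10 W m⁻².
The baseline emission temperature is T_e = 117.9 K.
ΔF = Δ[S(1−α)]/4 = (1−0.175)·-0.271/4 = -0.05589 W m⁻².
Linearising σT⁴ gives d(σT⁴)/dT = 4σT_e³ = 0.3716 W m⁻² per K.
ΔT₀ = ΔF/λ_P = -0.05589/0.3716 = -0.150 K.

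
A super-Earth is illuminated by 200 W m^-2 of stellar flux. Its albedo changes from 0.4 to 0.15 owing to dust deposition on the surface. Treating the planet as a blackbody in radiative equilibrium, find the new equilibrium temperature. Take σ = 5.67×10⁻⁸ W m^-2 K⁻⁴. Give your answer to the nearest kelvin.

T₂ = [S(1−α₂)/(4σ)]^(1/4) = [200.0·0.85/(4σ)]^(1/4) = 165.5 K.

165 K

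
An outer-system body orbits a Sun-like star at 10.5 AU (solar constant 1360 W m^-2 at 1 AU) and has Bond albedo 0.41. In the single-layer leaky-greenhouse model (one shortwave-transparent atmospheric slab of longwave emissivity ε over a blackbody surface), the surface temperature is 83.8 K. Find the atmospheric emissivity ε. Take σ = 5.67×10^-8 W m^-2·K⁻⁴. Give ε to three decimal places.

By the inverse-square law, S = 1360/10.5² = 12.34 W m^-2.
First, T_e = [12.34·(1−0.41)/(4σ)]^(1/4) = 75.26 K.
Since (2−ε)/2 = (T_e/T_s)⁴ = 0.6507, ε = 0.6986.

0.699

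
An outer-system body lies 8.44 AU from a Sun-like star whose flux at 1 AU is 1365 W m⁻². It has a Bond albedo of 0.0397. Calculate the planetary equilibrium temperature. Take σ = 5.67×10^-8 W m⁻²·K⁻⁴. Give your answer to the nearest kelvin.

95 K

By the inverse-square law, S = 1365/8.44² = 19.16 W m⁻².
Absorbed flux (global mean): S(1−α)/4 = 19.16·0.96/4 = 4.600 W m⁻².
Set σT⁴ = 4.600 → T = (4.600/σ)^(1/4) = 94.91 K.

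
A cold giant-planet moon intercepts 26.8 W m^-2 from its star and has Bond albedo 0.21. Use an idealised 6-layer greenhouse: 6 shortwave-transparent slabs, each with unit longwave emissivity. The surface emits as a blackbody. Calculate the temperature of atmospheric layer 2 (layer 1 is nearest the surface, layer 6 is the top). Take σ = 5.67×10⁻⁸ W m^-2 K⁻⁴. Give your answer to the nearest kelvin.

OLR = S(1−α)/4 = 5.293 W m^-2; the top layer radiates at T_e = 98.29 K.
Each opaque layer satisfies 2T_j⁴ = T_{j−1}⁴ + T_{j+1}⁴, giving T_k⁴ = (N+1−k)T_e⁴.
T_2 = (5)^(1/4)·98.29 = 147.0 K.

147 K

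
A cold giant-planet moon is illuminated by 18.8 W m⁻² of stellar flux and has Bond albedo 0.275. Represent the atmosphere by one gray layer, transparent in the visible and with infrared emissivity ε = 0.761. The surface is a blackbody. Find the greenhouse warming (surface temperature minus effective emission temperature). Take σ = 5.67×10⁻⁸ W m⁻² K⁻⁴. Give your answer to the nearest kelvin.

Effective emission temperature (TOA balance): σT_e⁴ = S(1−α)/4 = 3.408 W m⁻² → T_e = 88.05 K.
For a single slab of emissivity ε, T_s⁴ = 2T_e⁴/(2−ε); thus T_s = 88.05·(1.614)^(1/4) = 99.24 K.
T_s − T_e = 99.24 − 88.05 = 11.20 K.

11 K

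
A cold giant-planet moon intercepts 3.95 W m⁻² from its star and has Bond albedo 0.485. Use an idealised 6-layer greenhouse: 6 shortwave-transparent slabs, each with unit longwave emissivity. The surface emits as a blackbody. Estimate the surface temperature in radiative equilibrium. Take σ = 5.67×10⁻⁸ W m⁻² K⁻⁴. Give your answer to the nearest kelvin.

Top-of-atmosphere balance: σT_e⁴ = S(1−α)/4 = 0.5086 W m⁻² → T_e = 54.73 K.
For an N-layer opaque stack, T_s⁴ = (N+1)T_e⁴, hence T_s = (7)^(1/4)×54.73 K = 89.02 K.

89 K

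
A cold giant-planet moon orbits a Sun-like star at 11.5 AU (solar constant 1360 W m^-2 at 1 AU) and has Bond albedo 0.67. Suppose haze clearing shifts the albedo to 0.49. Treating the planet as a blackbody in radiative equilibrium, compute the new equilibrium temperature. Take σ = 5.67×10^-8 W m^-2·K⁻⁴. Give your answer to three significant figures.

By the inverse-square law, S = 1360/11.5² = 10.28 W m^-2.
With the new albedo, S(1−α₂)/4 = 1.311 W m^-2, so T₂ = 69.35 K.

69.3 K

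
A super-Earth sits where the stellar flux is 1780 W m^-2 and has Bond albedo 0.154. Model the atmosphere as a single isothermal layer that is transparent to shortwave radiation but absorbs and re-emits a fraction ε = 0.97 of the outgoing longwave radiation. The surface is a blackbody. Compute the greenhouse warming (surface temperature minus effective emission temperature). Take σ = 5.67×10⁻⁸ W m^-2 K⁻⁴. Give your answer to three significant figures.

Effective emission temperature (TOA balance): σT_e⁴ = S(1−α)/4 = 376.5 W m^-2 → T_e = 285.5 K.
Surface balance with a leaky layer gives σT_s⁴ = σT_e⁴·2/(2−ε), so T_s = T_e·[2/(2−0.97)]^(1/4) = 337.0 K.
Greenhouse warming: T_s − T_e = 51.51 K.

51.5 K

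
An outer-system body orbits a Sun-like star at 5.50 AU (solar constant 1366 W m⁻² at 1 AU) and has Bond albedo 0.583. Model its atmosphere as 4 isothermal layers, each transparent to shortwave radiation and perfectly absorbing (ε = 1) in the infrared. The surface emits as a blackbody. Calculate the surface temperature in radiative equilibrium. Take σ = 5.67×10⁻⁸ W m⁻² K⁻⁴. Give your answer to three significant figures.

By the inverse-square law, S = 1366/5.50² = 45.16 W m⁻².
The effective emission temperature is T_e = [S(1−α)/(4σ)]^¼ = 95.46 K.
For an N-layer opaque stack, T_s⁴ = (N+1)T_e⁴, hence T_s = (5)^(1/4)×95.46 K = 142.7 K.

143 K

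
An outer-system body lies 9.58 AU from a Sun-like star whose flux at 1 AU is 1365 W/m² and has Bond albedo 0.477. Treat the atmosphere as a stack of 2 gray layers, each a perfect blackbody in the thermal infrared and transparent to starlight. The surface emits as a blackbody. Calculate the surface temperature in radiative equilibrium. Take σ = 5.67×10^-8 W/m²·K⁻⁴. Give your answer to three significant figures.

101 K

Flux at the orbit: S = 1365/(9.58)² = 14.87 W/m².
Top-of-atmosphere balance: σT_e⁴ = S(1−α)/4 = 1.945 W/m² → T_e = 76.53 K.
Layer-by-layer balance gives σT_s⁴ = (N+1)σT_e⁴, so T_s = 3^¼·76.53 = 100.7 K.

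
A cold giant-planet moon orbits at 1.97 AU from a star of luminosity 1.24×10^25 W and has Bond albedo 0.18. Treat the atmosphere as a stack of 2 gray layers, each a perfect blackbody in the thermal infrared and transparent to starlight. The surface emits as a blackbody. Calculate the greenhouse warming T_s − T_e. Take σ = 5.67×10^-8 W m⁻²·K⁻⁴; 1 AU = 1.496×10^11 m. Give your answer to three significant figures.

25.3 K

Orbital distance: d = 1.97 AU = 2.947×10^11 m.
Flux at the orbit: S = L/(4πd²) = 1.24×10^25/(4π·(2.95×10^11)²) = 11.36 W m⁻².
The effective emission temperature is T_e = [S(1−α)/(4σ)]^¼ = 80.06 K.
Surface: T_s = (3)^¼·T_e = 105.4 K.
Warming: T_s − T_e = 25.30 K.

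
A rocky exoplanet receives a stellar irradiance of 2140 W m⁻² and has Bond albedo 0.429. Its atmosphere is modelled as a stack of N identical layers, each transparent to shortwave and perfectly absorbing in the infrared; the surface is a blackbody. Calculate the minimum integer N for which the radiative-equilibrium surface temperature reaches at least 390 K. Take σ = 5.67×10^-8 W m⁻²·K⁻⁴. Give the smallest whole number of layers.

The effective emission temperature is T_e = [S(1−α)/(4σ)]^¼ = 270.9 K.
Since T_s⁴ = (N+1)T_e⁴, we need N ≥ (T_s/T_e)⁴ − 1 = 3.294.
So N ≥ 3.294; the smallest integer is N = 4.

4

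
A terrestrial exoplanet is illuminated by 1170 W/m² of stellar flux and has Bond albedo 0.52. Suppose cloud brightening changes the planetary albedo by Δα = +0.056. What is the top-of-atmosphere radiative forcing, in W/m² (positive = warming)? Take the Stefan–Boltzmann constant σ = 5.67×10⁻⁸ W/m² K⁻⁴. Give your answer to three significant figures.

The change in absorbed flux is Δ[S(1−α)/4] = −SΔα/4 = -16.38 W/m².

-16.4 W/m²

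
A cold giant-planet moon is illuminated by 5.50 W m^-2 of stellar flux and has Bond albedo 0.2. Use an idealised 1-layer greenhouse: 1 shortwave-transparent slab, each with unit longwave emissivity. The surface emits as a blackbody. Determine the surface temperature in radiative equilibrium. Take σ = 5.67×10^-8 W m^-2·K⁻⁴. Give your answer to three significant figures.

78.9 K

OLR = S(1−α)/4 = 1.100 W m^-2; the top layer radiates at T_e = 66.37 K.
For an N-layer opaque stack, T_s⁴ = (N+1)T_e⁴, hence T_s = (2)^(1/4)×66.37 K = 78.92 K.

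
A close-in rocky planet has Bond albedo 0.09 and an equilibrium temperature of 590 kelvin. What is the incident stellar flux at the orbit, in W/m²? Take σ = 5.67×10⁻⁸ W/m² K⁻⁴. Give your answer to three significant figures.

30200 W/m²

From S(1−α)/4 = σT⁴: S = 4σT⁴/(1−α).
The emitted flux is σT⁴ = 6871 W/m².
So S = 4×6871/(1−0.09) = 30200 W/m².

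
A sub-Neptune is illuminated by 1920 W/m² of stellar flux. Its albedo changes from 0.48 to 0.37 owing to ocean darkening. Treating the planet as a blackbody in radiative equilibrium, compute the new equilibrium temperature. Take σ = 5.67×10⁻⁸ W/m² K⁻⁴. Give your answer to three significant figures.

270 K

New equilibrium: T₂ = [(1−0.37)·1920/(4σ)]^(1/4) = 270.2 K.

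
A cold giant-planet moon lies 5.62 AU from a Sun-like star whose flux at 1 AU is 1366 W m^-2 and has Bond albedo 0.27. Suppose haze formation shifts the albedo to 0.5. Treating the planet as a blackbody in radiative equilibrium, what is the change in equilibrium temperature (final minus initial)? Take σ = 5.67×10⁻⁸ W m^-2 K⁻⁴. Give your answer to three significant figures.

By the inverse-square law, S = 1366/5.62² = 43.25 W m^-2.
Initial: T₁ = [S(1−0.27)/(4σ)]^(1/4) = 108.6 K.
Final:   T₂ = [S(1−0.5)/(4σ)]^(1/4) = 98.82 K.
ΔT = T₂ − T₁ = -9.805 K.

-9.81 K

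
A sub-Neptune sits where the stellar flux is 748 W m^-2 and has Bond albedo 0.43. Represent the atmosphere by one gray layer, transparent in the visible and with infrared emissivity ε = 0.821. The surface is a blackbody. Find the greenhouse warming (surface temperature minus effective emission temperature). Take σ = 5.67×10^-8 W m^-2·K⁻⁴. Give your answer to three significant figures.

At the top of the atmosphere, σT_e⁴ = S(1−α)/4 = 106.6 W m^-2, giving T_e = 208.2 K.
Surface balance with a leaky layer gives σT_s⁴ = σT_e⁴·2/(2−ε), so T_s = T_e·[2/(2−0.821)]^(1/4) = 237.6 K.
Greenhouse warming: T_s − T_e = 29.41 K.

29.4 kelvin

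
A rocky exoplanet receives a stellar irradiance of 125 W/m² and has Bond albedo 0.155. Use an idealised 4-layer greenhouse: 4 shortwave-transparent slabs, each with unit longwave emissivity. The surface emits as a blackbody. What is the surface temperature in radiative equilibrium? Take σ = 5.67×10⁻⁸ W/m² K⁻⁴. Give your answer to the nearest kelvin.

220 K

OLR = S(1−α)/4 = 26.41 W/m²; the top layer radiates at T_e = 146.9 K.
Layer-by-layer balance gives σT_s⁴ = (N+1)σT_e⁴, so T_s = 5^¼·146.9 = 219.7 K.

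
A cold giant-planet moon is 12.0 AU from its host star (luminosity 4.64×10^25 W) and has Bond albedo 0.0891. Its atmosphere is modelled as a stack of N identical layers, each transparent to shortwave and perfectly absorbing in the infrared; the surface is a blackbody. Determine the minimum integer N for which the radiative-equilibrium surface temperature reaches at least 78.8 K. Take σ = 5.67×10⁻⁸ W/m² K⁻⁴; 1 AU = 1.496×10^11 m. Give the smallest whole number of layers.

8

Orbital distance: d = 12.0 AU = 1.795×10^12 m.
Flux at the orbit: S = L/(4πd²) = 4.64×10^25/(4π·(1.80×10^12)²) = 1.146 W/m².
Top-of-atmosphere balance: σT_e⁴ = S(1−α)/4 = 0.2609 W/m² → T_e = 46.32 K.
Need (N+1)T_e⁴ ≥ T_s⁴, i.e. N+1 ≥ (78.8/46.32)⁴ = 8.379.
Rounding up, N = 8.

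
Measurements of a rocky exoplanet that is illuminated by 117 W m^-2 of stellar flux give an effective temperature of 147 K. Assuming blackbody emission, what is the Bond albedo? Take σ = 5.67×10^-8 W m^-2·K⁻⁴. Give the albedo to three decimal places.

0.095

Rearranging the radiative balance, α = 1 − 4σT⁴/S.
σT⁴ = 26.48 W m^-2, so 4σT⁴ = 105.9 W m^-2.
1−α = 105.9/117.0 = 0.9052, so α = 0.0948.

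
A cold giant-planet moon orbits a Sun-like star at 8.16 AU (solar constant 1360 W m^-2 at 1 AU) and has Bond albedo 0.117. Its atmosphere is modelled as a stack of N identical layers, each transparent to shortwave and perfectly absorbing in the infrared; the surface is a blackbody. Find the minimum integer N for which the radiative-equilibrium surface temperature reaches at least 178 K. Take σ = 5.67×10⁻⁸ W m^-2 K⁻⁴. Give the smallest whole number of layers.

By the inverse-square law, S = 1360/8.16² = 20.42 W m^-2.
OLR = S(1−α)/4 = 4.509 W m^-2; the top layer radiates at T_e = 94.43 K.
T_s = (N+1)^(1/4)·T_e ≥ 178 K requires N+1 ≥ (T_s/T_e)⁴ = (178/94.43)⁴ = 12.624.
So N ≥ 11.624; the smallest integer is N = 12.

12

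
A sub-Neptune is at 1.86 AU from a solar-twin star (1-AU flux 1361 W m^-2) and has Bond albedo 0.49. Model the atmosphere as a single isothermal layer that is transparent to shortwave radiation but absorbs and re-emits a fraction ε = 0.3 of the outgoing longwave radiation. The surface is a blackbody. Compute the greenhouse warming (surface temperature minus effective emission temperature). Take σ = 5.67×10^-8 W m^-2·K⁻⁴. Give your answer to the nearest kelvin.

By the inverse-square law, S = 1361/1.86² = 393.4 W m^-2.
At the top of the atmosphere, σT_e⁴ = S(1−α)/4 = 50.16 W m^-2, giving T_e = 172.5 K.
For a single slab of emissivity ε, T_s⁴ = 2T_e⁴/(2−ε); thus T_s = 172.5·(1.176)^(1/4) = 179.6 K.
The atmosphere warms the surface by 7.151 K.

7 K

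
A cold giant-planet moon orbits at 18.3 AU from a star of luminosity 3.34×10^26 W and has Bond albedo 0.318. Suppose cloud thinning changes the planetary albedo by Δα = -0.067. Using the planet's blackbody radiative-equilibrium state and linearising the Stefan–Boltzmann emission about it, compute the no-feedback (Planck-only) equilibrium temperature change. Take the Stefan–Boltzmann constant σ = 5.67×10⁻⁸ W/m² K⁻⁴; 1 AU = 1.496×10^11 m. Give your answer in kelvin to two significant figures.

Orbital distance: d = 18.3 AU = 2.738×10^12 m.
Flux at the orbit: S = L/(4πd²) = 3.34×10^26/(4π·(2.74×10^12)²) = 3.546 W/m².
Unperturbed T_e = [3.546·(1−0.318)/(4σ)]^¼ = 57.14 K.
The change in absorbed flux is Δ[S(1−α)/4] = −SΔα/4 = 0.05940 W/m².
Planck response: λ_P = 4σT_e³ = 4·5.67×10⁻⁸·(57.14)³ = 0.04232 W/m²/K.
Hence the no-feedback warming is ΔF/(4σT_e³) = 1.40 K.

1.4 K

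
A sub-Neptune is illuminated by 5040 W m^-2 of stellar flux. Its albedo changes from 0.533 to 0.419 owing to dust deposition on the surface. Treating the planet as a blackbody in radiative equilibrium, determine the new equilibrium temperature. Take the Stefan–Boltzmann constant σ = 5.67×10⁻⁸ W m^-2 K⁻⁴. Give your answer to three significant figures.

With the new albedo, S(1−α₂)/4 = 732.1 W m^-2, so T₂ = 337.1 K.

337 K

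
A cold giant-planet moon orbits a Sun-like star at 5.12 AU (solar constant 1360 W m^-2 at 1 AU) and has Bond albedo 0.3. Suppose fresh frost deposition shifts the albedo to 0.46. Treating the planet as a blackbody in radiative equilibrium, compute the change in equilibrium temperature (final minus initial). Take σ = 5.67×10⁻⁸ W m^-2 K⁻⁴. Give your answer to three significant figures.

-7.07 kelvin

By the inverse-square law, S = 1360/5.12² = 51.88 W m^-2.
Before: T₁ = [51.88·0.7/(4σ)]^(1/4) = 112.5 K.
After:  T₂ = [51.88·0.54/(4σ)]^(1/4) = 105.4 K.
Change: 105.4 − 112.5 = -7.066 K.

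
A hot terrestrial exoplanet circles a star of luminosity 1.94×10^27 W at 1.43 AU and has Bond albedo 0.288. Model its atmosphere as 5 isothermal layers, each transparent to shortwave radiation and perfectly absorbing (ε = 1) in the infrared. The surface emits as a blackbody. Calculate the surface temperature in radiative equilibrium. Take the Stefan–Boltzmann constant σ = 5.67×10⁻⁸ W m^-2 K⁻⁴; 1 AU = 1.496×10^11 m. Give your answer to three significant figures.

d = 1.43 × 1.496×10^11 m = 2.139×10^11 m.
Spreading L over a sphere of radius d: S = 1.94×10^27/(4π·2.14×10^11²) = 3373 W m^-2.
OLR = S(1−α)/4 = 600.4 W m^-2; the top layer radiates at T_e = 320.8 K.
With N = 5 opaque layers, T_s = (N+1)^(1/4)·T_e = 6^(1/4)·320.8 = 502.1 K.

502 K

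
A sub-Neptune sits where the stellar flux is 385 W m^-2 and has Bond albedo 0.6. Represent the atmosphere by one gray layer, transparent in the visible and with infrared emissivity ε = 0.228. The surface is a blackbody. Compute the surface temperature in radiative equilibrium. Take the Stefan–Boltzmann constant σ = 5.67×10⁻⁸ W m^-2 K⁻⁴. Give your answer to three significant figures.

At the top of the atmosphere, σT_e⁴ = S(1−α)/4 = 38.50 W m^-2, giving T_e = 161.4 K.
Surface balance with a leaky layer gives σT_s⁴ = σT_e⁴·2/(2−ε), so T_s = T_e·[2/(2−0.228)]^(1/4) = 166.4 K.

166 K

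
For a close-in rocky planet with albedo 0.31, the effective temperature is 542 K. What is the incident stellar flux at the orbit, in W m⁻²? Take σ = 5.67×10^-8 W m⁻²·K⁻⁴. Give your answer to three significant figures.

28400 W m⁻²

Invert the energy balance for S: S = 4σT⁴/(1−α).
The emitted flux is σT⁴ = 4893 W m⁻².
So S = 4×4893/(1−0.31) = 28370 W m⁻².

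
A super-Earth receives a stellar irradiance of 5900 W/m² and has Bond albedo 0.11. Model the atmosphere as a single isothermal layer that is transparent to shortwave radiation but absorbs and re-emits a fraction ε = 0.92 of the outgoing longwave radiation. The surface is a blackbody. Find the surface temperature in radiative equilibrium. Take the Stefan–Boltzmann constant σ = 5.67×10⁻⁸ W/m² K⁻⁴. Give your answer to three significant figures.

At the top of the atmosphere, σT_e⁴ = S(1−α)/4 = 1313 W/m², giving T_e = 390.1 K.
The surface balance (absorbed SW + ε·downward IR = σT_s⁴) with T_a⁴ = T_s⁴/2 reduces to T_s = T_e·[2/(2−ε)]^¼ = 455.0 K.

455 K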